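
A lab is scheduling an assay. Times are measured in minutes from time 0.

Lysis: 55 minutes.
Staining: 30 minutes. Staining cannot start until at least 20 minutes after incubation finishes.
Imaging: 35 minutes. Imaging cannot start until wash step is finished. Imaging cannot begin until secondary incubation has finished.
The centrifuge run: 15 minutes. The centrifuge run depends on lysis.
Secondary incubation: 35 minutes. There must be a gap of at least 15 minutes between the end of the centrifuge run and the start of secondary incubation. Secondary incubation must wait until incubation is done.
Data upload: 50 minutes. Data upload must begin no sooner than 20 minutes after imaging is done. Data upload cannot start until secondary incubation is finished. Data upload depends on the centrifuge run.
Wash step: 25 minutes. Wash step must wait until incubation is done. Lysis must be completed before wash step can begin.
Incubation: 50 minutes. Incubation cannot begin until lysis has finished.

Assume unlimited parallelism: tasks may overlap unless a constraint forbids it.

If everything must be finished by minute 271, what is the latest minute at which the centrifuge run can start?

101

Data upload has no dependents, so it just needs to finish by minute 271. Starting by 271 − 50 = minute 221 achieves that.
Imaging has to be done before data upload (must start by minute 221, minus 20-minute gap → minute 201). That means finishing by minute 201, i.e. starting by 201 − 35 = minute 166.
Secondary incubation has several dependents: imaging (must start by minute 166); data upload (must start by minute 221). The earliest of those limits is minute 166, so secondary incubation must start by 166 − 35 = minute 131.
The centrifuge run has several dependents: secondary incubation (must start by minute 131, minus 15-minute gap → minute 116); data upload (must start by minute 221). The earliest of those limits is minute 116, so the centrifuge run must start by 116 − 15 = minute 101.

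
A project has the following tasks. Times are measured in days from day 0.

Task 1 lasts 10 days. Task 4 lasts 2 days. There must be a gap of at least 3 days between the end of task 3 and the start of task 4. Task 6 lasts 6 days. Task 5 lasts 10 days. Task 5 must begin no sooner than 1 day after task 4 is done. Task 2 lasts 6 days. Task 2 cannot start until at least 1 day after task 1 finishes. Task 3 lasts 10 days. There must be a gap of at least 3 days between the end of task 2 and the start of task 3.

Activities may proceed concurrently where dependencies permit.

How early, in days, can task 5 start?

Task 1 can start immediately at day 0; it finishes at day 10.
After task 1 (finishes day 10, plus 1-day gap → day 11), task 2 can start at day 11 and finishes at day 17.
Task 3 waits on task 2 (finishes day 17, plus 3-day gap → day 20), so it starts at day 20 and finishes at 20 + 10 = day 30.
After task 3 (finishes day 30, plus 3-day gap → day 33), task 4 can start at day 33 and finishes at day 35.
Task 5 waits on task 4 (finishes day 35, plus 1-day gap → day 36), so the earliest it can start is day 36.

36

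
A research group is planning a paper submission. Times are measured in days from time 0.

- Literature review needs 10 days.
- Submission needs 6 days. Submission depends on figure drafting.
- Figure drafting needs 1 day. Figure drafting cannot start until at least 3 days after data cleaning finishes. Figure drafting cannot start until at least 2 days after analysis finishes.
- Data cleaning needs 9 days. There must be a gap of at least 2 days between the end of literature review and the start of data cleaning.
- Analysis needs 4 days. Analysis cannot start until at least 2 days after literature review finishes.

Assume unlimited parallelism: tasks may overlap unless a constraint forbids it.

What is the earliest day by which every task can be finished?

Literature review can start immediately at day 0; it finishes at day 10.
Analysis cannot begin until literature review (finishes day 10, plus 2-day gap → day 12). It runs from day 12 to 12 + 4 = day 16.
Data cleaning cannot begin until literature review (finishes day 10, plus 2-day gap → day 12). It runs from day 12 to 12 + 9 = day 21.
Figure drafting has to wait for data cleaning (finishes day 21, plus 3-day gap → day 24); analysis (finishes day 16, plus 2-day gap → day 18). The latest of these is day 24, so figure drafting runs day 24 to 24 + 1 = day 25.
After figure drafting (finishes day 25), submission can start at day 25 and finishes at day 31.
All tasks are finished once the last one completes. Finish times: Literature review at 10, Data cleaning at 21, Analysis at 16, Figure drafting at 25, Submission at 31. The latest is day 31.

31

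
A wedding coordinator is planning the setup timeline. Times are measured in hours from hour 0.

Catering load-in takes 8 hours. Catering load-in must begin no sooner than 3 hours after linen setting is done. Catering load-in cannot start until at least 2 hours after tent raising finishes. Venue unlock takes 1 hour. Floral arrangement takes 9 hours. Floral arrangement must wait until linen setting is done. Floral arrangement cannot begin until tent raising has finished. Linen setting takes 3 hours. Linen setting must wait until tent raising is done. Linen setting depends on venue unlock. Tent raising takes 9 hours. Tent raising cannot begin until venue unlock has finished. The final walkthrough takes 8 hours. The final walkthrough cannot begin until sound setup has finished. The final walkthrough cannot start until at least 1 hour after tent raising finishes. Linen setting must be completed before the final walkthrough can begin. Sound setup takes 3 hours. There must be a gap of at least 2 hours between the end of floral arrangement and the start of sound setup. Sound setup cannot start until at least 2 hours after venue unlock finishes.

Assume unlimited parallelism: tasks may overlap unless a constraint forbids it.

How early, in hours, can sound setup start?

Venue unlock has no prerequisites, so it starts at hour 0 and finishes at hour 1.
Tent raising cannot begin until venue unlock (finishes hour 1). It runs from hour 1 to 1 + 9 = hour 10.
Linen setting cannot start until tent raising (finishes hour 10); venue unlock (finishes hour 1). The controlling bound is hour 10, so linen setting finishes at 10 + 3 = hour 13.
For floral arrangement: linen setting (finishes hour 13); tent raising (finishes hour 10). Taking the maximum gives a start of hour 13, and it finishes at 13 + 9 = hour 22.
Sound setup waits on floral arrangement (finishes hour 22, plus 2-hour gap → hour 24); venue unlock (finishes hour 1, plus 2-hour gap → hour 3). The latest of these is hour 24, which is the earliest sound setup can start.

24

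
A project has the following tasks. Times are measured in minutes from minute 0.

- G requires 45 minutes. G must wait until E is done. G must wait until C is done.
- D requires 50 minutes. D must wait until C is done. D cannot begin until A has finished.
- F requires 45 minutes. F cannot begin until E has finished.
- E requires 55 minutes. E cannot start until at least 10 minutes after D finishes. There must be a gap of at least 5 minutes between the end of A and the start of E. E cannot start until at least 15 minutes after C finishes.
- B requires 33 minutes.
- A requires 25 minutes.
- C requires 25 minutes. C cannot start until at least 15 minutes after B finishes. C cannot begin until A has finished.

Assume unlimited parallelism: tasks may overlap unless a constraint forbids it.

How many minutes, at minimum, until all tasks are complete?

Nothing blocks B, so it runs from minute 0 to minute 33.
A has no prerequisites, so it starts at minute 0 and finishes at minute 25.
For C: B (finishes minute 33, plus 15-minute gap → minute 48); A (finishes minute 25). Taking the maximum gives a start of minute 48, and it finishes at 48 + 25 = minute 73.
D needs all of C (finishes minute 73); A (finishes minute 25). That puts its earliest start at minute 73; it finishes at 73 + 50 = minute 123.
E needs all of D (finishes minute 123, plus 10-minute gap → minute 133); A (finishes minute 25, plus 5-minute gap → minute 30); C (finishes minute 73, plus 15-minute gap → minute 88). That puts its earliest start at minute 133; it finishes at 133 + 55 = minute 188.
G has to wait for E (finishes minute 188); C (finishes minute 73). The latest of these is minute 188, so G runs minute 188 to 188 + 45 = minute 233.
After E (finishes minute 188), F can start at minute 188 and finishes at minute 233.
All tasks are finished once the last one completes. Finish times: A at 25, B at 33, C at 73, D at 123, E at 188, F at 233, G at 233. The latest is minute 233.

233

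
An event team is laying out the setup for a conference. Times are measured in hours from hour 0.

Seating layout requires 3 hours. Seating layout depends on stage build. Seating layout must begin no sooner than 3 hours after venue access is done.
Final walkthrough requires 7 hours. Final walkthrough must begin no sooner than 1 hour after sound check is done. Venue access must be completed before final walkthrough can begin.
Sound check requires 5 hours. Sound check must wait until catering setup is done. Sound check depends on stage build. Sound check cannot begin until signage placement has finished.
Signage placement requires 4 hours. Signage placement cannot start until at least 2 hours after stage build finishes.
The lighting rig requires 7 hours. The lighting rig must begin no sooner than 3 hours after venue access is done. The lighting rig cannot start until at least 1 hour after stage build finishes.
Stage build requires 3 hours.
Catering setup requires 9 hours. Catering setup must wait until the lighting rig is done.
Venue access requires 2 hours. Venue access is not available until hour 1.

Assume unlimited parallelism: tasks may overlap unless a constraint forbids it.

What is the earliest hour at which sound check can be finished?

Stage build can start immediately at hour 0; it finishes at hour 3.
Signage placement waits on stage build (finishes hour 3, plus 2-hour gap → hour 5), so it starts at hour 5 and finishes at 5 + 4 = hour 9.
Venue access cannot begin until its own release at hour 1. It runs from hour 1 to 1 + 2 = hour 3.
The lighting rig has to wait for venue access (finishes hour 3, plus 3-hour gap → hour 6); stage build (finishes hour 3, plus 1-hour gap → hour 4). The latest of these is hour 6, so the lighting rig runs hour 6 to 6 + 7 = hour 13.
Catering setup cannot begin until the lighting rig (finishes hour 13). It runs from hour 13 to 13 + 9 = hour 22.
Sound check has to wait for catering setup (finishes hour 22); stage build (finishes hour 3); signage placement (finishes hour 9). The latest of these is hour 22, so sound check runs hour 22 to 22 + 5 = hour 27.

27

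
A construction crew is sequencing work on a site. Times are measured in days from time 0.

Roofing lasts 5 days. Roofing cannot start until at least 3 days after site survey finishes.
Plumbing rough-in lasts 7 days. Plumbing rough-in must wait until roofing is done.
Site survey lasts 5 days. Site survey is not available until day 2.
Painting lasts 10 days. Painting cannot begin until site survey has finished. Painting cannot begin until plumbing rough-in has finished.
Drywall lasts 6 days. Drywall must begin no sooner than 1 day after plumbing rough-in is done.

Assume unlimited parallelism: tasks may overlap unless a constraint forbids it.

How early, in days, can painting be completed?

After its own release at day 2, site survey can start at day 2 and finishes at day 7.
After site survey (finishes day 7, plus 3-day gap → day 10), roofing can start at day 10 and finishes at day 15.
Plumbing rough-in waits on roofing (finishes day 15), so it starts at day 15 and finishes at 15 + 7 = day 22.
Painting has to wait for site survey (finishes day 7); plumbing rough-in (finishes day 22). The latest of these is day 22, so painting runs day 22 to 22 + 10 = day 32.

32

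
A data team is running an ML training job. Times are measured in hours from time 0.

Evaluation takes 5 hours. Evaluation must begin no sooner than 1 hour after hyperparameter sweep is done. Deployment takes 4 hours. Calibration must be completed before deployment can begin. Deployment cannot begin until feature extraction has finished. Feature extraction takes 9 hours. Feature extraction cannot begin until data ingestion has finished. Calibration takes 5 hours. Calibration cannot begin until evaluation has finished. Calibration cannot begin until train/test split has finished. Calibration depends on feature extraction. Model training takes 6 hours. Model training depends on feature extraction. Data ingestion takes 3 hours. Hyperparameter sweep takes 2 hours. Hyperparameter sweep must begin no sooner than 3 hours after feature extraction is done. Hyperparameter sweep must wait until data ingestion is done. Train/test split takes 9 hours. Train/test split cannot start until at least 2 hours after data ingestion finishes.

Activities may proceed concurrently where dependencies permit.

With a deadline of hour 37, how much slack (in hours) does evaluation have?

Data ingestion can start immediately at hour 0; it finishes at hour 3.
After data ingestion (finishes hour 3), feature extraction can start at hour 3 and finishes at hour 12.
Hyperparameter sweep needs all of feature extraction (finishes hour 12, plus 3-hour gap → hour 15); data ingestion (finishes hour 3). That puts its earliest start at hour 15; it finishes at 15 + 2 = hour 17.
Evaluation cannot begin until hyperparameter sweep (finishes hour 17, plus 1-hour gap → hour 18). It runs from hour 18 to 18 + 5 = hour 23.

Working backward from the deadline:
Deployment has no dependents, so it just needs to finish by hour 37. Starting by 37 − 4 = hour 33 achieves that.
Calibration feeds into deployment (must start by hour 33); so calibration must finish by hour 33 and therefore start by hour 28.
Evaluation must finish before calibration (must start by hour 28). With a 5-hour duration, evaluation must start by 28 − 5 = hour 23.
So evaluation can start as early as hour 18 and as late as hour 23, giving 23 − 18 = 5 hours of slack.

5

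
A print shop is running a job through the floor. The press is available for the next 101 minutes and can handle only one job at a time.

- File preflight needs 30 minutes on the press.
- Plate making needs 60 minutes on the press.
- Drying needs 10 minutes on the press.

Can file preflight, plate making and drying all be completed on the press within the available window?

Running back to back, the jobs need 30 + 60 + 10 = 100 minutes on the press.
Since 100 ≤ 101, they fit within the window.

Yes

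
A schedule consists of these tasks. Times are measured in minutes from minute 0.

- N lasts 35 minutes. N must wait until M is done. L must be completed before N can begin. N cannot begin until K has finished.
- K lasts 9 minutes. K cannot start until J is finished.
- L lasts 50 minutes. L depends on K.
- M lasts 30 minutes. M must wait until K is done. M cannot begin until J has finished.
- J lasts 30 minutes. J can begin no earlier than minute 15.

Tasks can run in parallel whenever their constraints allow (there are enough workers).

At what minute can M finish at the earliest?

J cannot begin until its own release at minute 15. It runs from minute 15 to 15 + 30 = minute 45.
After J (finishes minute 45), K can start at minute 45 and finishes at minute 54.
M cannot start until K (finishes minute 54); J (finishes minute 45). The controlling bound is minute 54, so M finishes at 54 + 30 = minute 84.

84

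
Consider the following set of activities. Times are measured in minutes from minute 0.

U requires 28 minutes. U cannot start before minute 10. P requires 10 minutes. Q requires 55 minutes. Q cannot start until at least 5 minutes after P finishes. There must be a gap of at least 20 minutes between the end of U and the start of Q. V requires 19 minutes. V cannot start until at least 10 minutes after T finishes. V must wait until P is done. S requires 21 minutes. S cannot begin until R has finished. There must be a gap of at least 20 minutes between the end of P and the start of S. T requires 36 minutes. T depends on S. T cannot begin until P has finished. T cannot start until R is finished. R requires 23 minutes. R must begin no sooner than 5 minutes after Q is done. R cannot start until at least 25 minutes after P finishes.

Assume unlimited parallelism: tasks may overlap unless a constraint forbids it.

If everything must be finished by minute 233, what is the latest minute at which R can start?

V has no dependents, so it just needs to finish by minute 233. Starting by 233 − 19 = minute 214 achieves that.
T has to be done before V (must start by minute 214, minus 10-minute gap → minute 204). That means finishing by minute 204, i.e. starting by 204 − 36 = minute 168.
Since T (must start by minute 168) depends on it, S must finish by minute 168. Backing off its 21-minute duration gives a latest start of minute 147.
R feeds S (must start by minute 147); T (must start by minute 168). Taking the minimum, R must finish by minute 147 and start by 147 − 23 = minute 124.

124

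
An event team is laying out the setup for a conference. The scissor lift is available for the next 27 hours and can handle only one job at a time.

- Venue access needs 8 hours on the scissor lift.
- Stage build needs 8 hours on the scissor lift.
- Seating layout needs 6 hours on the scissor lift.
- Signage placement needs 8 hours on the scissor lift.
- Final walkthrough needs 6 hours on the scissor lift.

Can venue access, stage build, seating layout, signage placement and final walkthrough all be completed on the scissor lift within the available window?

No

Running back to back, the jobs need 8 + 8 + 6 + 8 + 6 = 36 hours on the scissor lift.
Since 36 > 27, they cannot all fit.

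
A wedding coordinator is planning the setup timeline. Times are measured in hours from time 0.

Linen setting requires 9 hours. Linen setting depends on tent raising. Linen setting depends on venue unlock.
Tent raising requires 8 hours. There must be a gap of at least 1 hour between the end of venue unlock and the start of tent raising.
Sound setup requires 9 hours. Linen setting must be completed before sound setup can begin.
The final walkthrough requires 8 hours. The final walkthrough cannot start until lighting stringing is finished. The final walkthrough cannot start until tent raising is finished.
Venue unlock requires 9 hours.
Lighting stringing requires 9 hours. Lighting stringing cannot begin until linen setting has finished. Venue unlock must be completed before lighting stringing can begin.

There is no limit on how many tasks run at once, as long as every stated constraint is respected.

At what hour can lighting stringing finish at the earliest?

Venue unlock has no prerequisites, so it starts at hour 0 and finishes at hour 9.
Tent raising waits on venue unlock (finishes hour 9, plus 1-hour gap → hour 10), so it starts at hour 10 and finishes at 10 + 8 = hour 18.
For linen setting: tent raising (finishes hour 18); venue unlock (finishes hour 9). Taking the maximum gives a start of hour 18, and it finishes at 18 + 9 = hour 27.
For lighting stringing: linen setting (finishes hour 27); venue unlock (finishes hour 9). Taking the maximum gives a start of hour 27, and it finishes at 27 + 9 = hour 36.

36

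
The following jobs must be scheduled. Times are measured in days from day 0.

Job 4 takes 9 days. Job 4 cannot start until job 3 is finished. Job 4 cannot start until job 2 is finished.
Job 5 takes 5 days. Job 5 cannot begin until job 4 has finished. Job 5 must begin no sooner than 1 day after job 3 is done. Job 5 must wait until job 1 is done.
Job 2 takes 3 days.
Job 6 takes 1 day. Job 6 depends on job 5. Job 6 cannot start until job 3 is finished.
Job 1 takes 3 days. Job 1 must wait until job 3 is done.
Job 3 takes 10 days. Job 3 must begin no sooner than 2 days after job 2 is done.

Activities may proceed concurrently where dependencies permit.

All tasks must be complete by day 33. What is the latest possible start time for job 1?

Job 6 has no dependents, so it just needs to finish by day 33. Starting by 33 − 1 = day 32 achieves that.
Job 5 has to be done before job 6 (must start by day 32). That means finishing by day 32, i.e. starting by 32 − 5 = day 27.
Job 1 must finish before job 5 (must start by day 27). With a 3-day duration, job 1 must start by 27 − 3 = day 24.

24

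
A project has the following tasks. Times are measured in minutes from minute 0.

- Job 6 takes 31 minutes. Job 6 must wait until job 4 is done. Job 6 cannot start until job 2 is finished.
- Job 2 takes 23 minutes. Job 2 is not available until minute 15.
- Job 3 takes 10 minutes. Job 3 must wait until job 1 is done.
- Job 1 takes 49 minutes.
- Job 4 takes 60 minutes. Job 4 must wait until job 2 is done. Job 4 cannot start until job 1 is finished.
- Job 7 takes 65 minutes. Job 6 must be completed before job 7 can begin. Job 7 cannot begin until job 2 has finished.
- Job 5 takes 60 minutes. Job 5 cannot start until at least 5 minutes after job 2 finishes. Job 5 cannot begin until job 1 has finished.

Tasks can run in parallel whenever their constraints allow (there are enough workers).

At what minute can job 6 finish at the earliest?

Job 2 waits on its own release at minute 15, so it starts at minute 15 and finishes at 15 + 23 = minute 38.
Nothing blocks job 1, so it runs from minute 0 to minute 49.
Job 4 has to wait for job 2 (finishes minute 38); job 1 (finishes minute 49). The latest of these is minute 49, so job 4 runs minute 49 to 49 + 60 = minute 109.
Job 6 cannot start until job 4 (finishes minute 109); job 2 (finishes minute 38). The controlling bound is minute 109, so job 6 finishes at 109 + 31 = minute 140.

140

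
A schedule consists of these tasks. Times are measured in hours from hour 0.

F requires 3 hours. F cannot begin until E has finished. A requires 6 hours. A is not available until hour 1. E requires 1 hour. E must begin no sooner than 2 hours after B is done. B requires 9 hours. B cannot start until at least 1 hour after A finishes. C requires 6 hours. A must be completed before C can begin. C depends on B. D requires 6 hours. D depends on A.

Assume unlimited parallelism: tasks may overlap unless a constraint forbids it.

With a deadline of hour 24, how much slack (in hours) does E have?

A waits on its own release at hour 1, so it starts at hour 1 and finishes at 1 + 6 = hour 7.
After A (finishes hour 7, plus 1-hour gap → hour 8), B can start at hour 8 and finishes at hour 17.
E cannot begin until B (finishes hour 17, plus 2-hour gap → hour 19). It runs from hour 19 to 19 + 1 = hour 20.

Working backward from the deadline:
Nothing follows F; the deadline of hour 24 is its only limit. It must start by 24 − 3 = hour 21.
Since F (must start by hour 21) depends on it, E must finish by hour 21. Backing off its 1-hour duration gives a latest start of hour 20.
So E can start as early as hour 19 and as late as hour 20, giving 20 − 19 = 1 hour of slack.

1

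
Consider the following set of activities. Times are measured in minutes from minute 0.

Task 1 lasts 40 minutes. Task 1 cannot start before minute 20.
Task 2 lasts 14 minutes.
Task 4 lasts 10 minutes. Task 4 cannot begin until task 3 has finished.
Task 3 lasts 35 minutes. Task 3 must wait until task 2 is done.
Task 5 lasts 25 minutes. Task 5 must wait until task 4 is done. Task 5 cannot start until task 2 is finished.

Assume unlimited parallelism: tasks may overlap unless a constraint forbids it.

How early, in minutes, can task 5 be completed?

84

Task 2 has no prerequisites, so it starts at minute 0 and finishes at minute 14.
Task 3 waits on task 2 (finishes minute 14), so it starts at minute 14 and finishes at 14 + 35 = minute 49.
Task 4 waits on task 3 (finishes minute 49), so it starts at minute 49 and finishes at 49 + 10 = minute 59.
Task 5 cannot start until task 4 (finishes minute 59); task 2 (finishes minute 14). The controlling bound is minute 59, so task 5 finishes at 59 + 25 = minute 84.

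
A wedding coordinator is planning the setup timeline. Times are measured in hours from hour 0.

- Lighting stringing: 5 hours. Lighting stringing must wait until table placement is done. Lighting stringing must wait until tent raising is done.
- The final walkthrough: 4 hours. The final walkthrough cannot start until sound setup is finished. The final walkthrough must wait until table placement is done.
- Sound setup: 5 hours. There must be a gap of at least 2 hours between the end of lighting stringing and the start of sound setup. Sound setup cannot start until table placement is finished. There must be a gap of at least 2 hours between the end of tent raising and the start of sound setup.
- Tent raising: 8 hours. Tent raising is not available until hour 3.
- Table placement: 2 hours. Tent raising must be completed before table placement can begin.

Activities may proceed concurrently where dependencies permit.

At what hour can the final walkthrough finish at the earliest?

29

After its own release at hour 3, tent raising can start at hour 3 and finishes at hour 11.
After tent raising (finishes hour 11), table placement can start at hour 11 and finishes at hour 13.
Lighting stringing needs all of table placement (finishes hour 13); tent raising (finishes hour 11). That puts its earliest start at hour 13; it finishes at 13 + 5 = hour 18.
Sound setup cannot start until lighting stringing (finishes hour 18, plus 2-hour gap → hour 20); table placement (finishes hour 13); tent raising (finishes hour 11, plus 2-hour gap → hour 13). The controlling bound is hour 20, so sound setup finishes at 20 + 5 = hour 25.
For the final walkthrough: sound setup (finishes hour 25); table placement (finishes hour 13). Taking the maximum gives a start of hour 25, and it finishes at 25 + 4 = hour 29.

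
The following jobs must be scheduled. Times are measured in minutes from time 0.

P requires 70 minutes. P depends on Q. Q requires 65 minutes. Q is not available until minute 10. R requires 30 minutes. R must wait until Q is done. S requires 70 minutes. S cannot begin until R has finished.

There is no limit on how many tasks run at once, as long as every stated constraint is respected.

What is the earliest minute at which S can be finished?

Q waits on its own release at minute 10, so it starts at minute 10 and finishes at 10 + 65 = minute 75.
After Q (finishes minute 75), R can start at minute 75 and finishes at minute 105.
S cannot begin until R (finishes minute 105). It runs from minute 105 to 105 + 70 = minute 175.

175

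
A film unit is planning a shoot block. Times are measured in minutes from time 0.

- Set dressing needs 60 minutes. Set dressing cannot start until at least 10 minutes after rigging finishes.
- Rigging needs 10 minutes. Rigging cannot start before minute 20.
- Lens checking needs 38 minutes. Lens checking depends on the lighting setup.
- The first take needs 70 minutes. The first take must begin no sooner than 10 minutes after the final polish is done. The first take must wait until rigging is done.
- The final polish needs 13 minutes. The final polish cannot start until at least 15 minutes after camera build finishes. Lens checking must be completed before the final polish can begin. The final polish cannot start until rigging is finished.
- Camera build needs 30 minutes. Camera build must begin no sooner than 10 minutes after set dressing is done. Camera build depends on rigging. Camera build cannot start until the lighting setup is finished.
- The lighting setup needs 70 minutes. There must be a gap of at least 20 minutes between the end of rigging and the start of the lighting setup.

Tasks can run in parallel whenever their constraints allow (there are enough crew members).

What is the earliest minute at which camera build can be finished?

Rigging waits on its own release at minute 20, so it starts at minute 20 and finishes at 20 + 10 = minute 30.
After rigging (finishes minute 30, plus 20-minute gap → minute 50), the lighting setup can start at minute 50 and finishes at minute 120.
Set dressing waits on rigging (finishes minute 30, plus 10-minute gap → minute 40), so it starts at minute 40 and finishes at 40 + 60 = minute 100.
Camera build cannot start until set dressing (finishes minute 100, plus 10-minute gap → minute 110); rigging (finishes minute 30); the lighting setup (finishes minute 120). The controlling bound is minute 120, so camera build finishes at 120 + 30 = minute 150.

150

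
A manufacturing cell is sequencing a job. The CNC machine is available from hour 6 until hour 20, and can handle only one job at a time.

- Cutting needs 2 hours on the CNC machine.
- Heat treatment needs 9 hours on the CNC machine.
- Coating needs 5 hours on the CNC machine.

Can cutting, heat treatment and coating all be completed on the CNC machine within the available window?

No

The CNC machine window is 20 − 6 = 14 hours.
Running back to back, the jobs need 2 + 9 + 5 = 16 hours on the CNC machine.
Since 16 > 14, they cannot all fit.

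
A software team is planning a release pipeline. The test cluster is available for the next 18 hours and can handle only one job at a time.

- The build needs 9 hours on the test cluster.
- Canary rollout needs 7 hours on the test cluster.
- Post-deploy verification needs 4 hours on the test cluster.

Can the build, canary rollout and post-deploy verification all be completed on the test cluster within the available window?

Running back to back, the jobs need 9 + 7 + 4 = 20 hours on the test cluster.
Since 20 > 18, they cannot all fit.

No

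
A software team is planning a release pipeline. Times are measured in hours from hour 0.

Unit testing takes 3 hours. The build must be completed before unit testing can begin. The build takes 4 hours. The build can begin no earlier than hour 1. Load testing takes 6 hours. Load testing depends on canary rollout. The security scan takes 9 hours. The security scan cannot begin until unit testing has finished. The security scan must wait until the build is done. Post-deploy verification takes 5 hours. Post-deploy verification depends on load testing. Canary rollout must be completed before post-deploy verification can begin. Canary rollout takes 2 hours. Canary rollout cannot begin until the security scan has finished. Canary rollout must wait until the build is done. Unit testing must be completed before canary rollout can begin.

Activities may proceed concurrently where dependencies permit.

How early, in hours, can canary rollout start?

17

The build waits on its own release at hour 1, so it starts at hour 1 and finishes at 1 + 4 = hour 5.
Unit testing waits on the build (finishes hour 5), so it starts at hour 5 and finishes at 5 + 3 = hour 8.
The security scan needs all of unit testing (finishes hour 8); the build (finishes hour 5). That puts its earliest start at hour 8; it finishes at 8 + 9 = hour 17.
Canary rollout waits on the security scan (finishes hour 17); the build (finishes hour 5); unit testing (finishes hour 8). The latest of these is hour 17, which is the earliest canary rollout can start.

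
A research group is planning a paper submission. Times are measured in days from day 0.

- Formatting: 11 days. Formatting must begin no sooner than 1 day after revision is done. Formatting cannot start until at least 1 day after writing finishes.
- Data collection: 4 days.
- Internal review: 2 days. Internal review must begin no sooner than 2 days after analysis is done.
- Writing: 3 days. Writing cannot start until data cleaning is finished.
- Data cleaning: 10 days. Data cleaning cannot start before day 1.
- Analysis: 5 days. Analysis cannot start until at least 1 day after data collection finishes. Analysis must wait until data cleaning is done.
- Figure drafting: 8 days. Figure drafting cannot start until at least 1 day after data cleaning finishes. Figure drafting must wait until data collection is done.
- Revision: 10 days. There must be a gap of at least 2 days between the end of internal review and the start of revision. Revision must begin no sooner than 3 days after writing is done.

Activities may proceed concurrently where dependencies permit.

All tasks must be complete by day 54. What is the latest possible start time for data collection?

To finish by day 54, formatting (duration 11) must start no later than day 43.
Revision feeds into formatting (must start by day 43, minus 1-day gap → day 42); so revision must finish by day 42 and therefore start by day 32.
Internal review has to be done before revision (must start by day 32, minus 2-day gap → day 30). That means finishing by day 30, i.e. starting by 30 − 2 = day 28.
Analysis feeds into internal review (must start by day 28, minus 2-day gap → day 26); so analysis must finish by day 26 and therefore start by day 21.
Nothing follows figure drafting; the deadline of day 54 is its only limit. It must start by 54 − 8 = day 46.
Data collection has several dependents: analysis (must start by day 21, minus 1-day gap → day 20); figure drafting (must start by day 46). The earliest of those limits is day 20, so data collection must start by 20 − 4 = day 16.

16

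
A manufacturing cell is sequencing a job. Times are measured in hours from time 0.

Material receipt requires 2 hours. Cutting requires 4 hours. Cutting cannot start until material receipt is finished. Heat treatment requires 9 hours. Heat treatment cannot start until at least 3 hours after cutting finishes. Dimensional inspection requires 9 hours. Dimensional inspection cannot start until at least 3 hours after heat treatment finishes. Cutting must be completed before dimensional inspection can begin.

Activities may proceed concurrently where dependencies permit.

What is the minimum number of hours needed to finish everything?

30

Material receipt can start immediately at hour 0; it finishes at hour 2.
Cutting cannot begin until material receipt (finishes hour 2). It runs from hour 2 to 2 + 4 = hour 6.
Heat treatment cannot begin until cutting (finishes hour 6, plus 3-hour gap → hour 9). It runs from hour 9 to 9 + 9 = hour 18.
Dimensional inspection has to wait for heat treatment (finishes hour 18, plus 3-hour gap → hour 21); cutting (finishes hour 6). The latest of these is hour 21, so dimensional inspection runs hour 21 to 21 + 9 = hour 30.
All tasks are finished once the last one completes. Finish times: Material receipt at 2, Cutting at 6, Heat treatment at 18, Dimensional inspection at 30. The latest is hour 30.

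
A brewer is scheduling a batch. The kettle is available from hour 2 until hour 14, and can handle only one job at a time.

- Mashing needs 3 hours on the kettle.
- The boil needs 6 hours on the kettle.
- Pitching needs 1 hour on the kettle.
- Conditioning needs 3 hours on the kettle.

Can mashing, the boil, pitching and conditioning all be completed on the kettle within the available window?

No

The kettle window is 14 − 2 = 12 hours.
Running back to back, the jobs need 3 + 6 + 1 + 3 = 13 hours on the kettle.
Since 13 > 12, they cannot all fit.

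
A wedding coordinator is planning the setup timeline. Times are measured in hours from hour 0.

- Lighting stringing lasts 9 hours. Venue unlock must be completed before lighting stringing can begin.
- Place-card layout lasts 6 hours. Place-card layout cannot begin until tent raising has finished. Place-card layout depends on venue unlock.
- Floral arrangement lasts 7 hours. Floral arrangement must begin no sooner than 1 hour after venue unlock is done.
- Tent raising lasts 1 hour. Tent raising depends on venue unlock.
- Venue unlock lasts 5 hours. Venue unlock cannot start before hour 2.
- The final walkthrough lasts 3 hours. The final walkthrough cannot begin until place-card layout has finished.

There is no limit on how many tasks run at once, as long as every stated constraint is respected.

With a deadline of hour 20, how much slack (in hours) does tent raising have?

3

After its own release at hour 2, venue unlock can start at hour 2 and finishes at hour 7.
After venue unlock (finishes hour 7), tent raising can start at hour 7 and finishes at hour 8.

Working backward from the deadline:
The final walkthrough must finish by hour 20; it takes 3 hours, so it must start by 20 − 3 = hour 17.
Place-card layout must finish before the final walkthrough (must start by hour 17). With a 6-hour duration, place-card layout must start by 17 − 6 = hour 11.
Tent raising feeds into place-card layout (must start by hour 11); so tent raising must finish by hour 11 and therefore start by hour 10.
So tent raising can start as early as hour 7 and as late as hour 10, giving 10 − 7 = 3 hours of slack.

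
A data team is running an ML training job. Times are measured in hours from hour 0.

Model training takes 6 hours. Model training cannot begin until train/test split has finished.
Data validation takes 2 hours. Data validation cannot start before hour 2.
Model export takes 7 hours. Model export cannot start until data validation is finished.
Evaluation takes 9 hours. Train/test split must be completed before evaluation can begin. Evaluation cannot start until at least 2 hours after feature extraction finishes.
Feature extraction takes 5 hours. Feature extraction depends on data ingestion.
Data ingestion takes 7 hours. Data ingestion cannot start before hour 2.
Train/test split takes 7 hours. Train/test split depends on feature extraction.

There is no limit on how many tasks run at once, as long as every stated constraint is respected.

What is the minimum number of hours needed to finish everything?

30

After its own release at hour 2, data validation can start at hour 2 and finishes at hour 4.
Model export waits on data validation (finishes hour 4), so it starts at hour 4 and finishes at 4 + 7 = hour 11.
After its own release at hour 2, data ingestion can start at hour 2 and finishes at hour 9.
Feature extraction waits on data ingestion (finishes hour 9), so it starts at hour 9 and finishes at 9 + 5 = hour 14.
Train/test split waits on feature extraction (finishes hour 14), so it starts at hour 14 and finishes at 14 + 7 = hour 21.
For evaluation: train/test split (finishes hour 21); feature extraction (finishes hour 14, plus 2-hour gap → hour 16). Taking the maximum gives a start of hour 21, and it finishes at 21 + 9 = hour 30.
After train/test split (finishes hour 21), model training can start at hour 21 and finishes at hour 27.
All tasks are finished once the last one completes. Finish times: Data ingestion at 9, Data validation at 4, Feature extraction at 14, Train/test split at 21, Model training at 27, Evaluation at 30, Model export at 11. The latest is hour 30.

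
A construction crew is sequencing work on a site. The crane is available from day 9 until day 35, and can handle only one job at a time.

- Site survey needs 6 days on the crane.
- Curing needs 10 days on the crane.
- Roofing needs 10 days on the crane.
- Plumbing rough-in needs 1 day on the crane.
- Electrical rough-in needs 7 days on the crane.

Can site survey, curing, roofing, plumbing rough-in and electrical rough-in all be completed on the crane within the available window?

The crane window is 35 − 9 = 26 days.
Running back to back, the jobs need 6 + 10 + 10 + 1 + 7 = 34 days on the crane.
Since 34 > 26, they cannot all fit.

No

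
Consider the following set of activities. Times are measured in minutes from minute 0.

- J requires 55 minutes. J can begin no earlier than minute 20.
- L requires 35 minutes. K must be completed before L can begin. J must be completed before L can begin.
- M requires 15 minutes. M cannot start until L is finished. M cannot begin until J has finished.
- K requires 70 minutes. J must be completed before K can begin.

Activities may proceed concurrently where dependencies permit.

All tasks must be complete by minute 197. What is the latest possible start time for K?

77

To finish by minute 197, M (duration 15) must start no later than minute 182.
L has to be done before M (must start by minute 182). That means finishing by minute 182, i.e. starting by 182 − 35 = minute 147.
K has to be done before L (must start by minute 147). That means finishing by minute 147, i.e. starting by 147 − 70 = minute 77.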